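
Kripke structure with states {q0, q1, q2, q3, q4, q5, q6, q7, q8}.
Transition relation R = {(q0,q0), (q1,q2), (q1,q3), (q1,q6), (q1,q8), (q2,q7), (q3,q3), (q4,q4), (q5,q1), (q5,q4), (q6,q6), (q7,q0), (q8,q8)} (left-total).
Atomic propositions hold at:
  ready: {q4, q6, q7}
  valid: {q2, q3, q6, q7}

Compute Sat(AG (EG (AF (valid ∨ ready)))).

{q3, q4, q6}

Sat(valid ∨ ready) = {q2, q3, q4, q6, q7}
AF (valid ∨ ready): least fixpoint, start Z0 = {q2, q3, q4, q6, q7}, add states with every successor in Z. Already a fixed point.
Sat(AF (valid ∨ ready)) = {q2, q3, q4, q6, q7}
EG (AF (valid ∨ ready)): greatest fixpoint, start Z0 = {q2, q3, q4, q6, q7}, keep only states in Sat with some successor in Z. Z1 = {q2, q3, q4, q6}; Z2 = {q3, q4, q6}; fixed.
Sat(EG (AF (valid ∨ ready))) = {q3, q4, q6}
AG (EG (AF (valid ∨ ready))): greatest fixpoint, start Z0 = {q3, q4, q6}, keep only states in Sat with every successor in Z. Already a fixed point.
Sat(AG (EG (AF (valid ∨ ready)))) = {q3, q4, q6}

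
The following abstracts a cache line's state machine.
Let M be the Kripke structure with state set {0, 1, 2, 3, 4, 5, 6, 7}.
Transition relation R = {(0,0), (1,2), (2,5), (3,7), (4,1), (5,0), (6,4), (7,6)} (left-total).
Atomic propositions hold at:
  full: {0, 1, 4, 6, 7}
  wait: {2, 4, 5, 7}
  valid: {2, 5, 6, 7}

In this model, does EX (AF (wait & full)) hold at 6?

Yes

Sat(wait & full) = {4, 7}
AF (wait & full): least fixpoint, start Z0 = {4, 7}, add states with every successor in Z. Z1 = {3, 4, 6, 7}; fixed.
Sat(AF (wait & full)) = {3, 4, 6, 7}
Sat(EX (AF (wait & full))) = {s : some successor in {3, 4, 6, 7}} = {3, 6, 7}
6 ∈ Sat(EX (AF (wait & full))) = {3, 6, 7}, so the formula holds at 6.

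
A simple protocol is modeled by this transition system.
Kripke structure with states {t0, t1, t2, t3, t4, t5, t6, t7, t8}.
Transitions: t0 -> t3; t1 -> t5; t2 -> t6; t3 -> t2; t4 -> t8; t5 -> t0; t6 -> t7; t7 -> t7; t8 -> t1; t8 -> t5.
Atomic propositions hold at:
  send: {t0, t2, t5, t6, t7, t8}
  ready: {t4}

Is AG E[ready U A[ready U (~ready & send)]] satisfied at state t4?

No

Sat(~ready) = {t0, t1, t2, t3, t5, t6, t7, t8}
Sat(~ready & send) = {t0, t2, t5, t6, t7, t8}
A[ready U (~ready & send)]: least fixpoint, start Z0 = Sat((~ready & send)) = {t0, t2, t5, t6, t7, t8}, add states in Sat(ready) with every successor in Z. Z1 = {t0, t2, t4, t5, t6, t7, t8}; fixed.
Sat(A[ready U (~ready & send)]) = {t0, t2, t4, t5, t6, t7, t8}
E[ready U A[ready U (~ready & send)]]: least fixpoint, start Z0 = Sat(A[ready U (~ready & send)]) = {t0, t2, t4, t5, t6, t7, t8}, add states in Sat(ready) with some successor in Z. Already a fixed point.
Sat(E[ready U A[ready U (~ready & send)]]) = {t0, t2, t4, t5, t6, t7, t8}
AG E[ready U A[ready U (~ready & send)]]: greatest fixpoint, start Z0 = {t0, t2, t4, t5, t6, t7, t8}, keep only states in Sat with every successor in Z. Z1 = {t2, t4, t5, t6, t7}; Z2 = {t2, t6, t7}; fixed.
Sat(AG E[ready U A[ready U (~ready & send)]]) = {t2, t6, t7}
t4 ∉ Sat(AG E[ready U A[ready U (~ready & send)]]) = {t2, t6, t7}, so the formula does not hold at t4.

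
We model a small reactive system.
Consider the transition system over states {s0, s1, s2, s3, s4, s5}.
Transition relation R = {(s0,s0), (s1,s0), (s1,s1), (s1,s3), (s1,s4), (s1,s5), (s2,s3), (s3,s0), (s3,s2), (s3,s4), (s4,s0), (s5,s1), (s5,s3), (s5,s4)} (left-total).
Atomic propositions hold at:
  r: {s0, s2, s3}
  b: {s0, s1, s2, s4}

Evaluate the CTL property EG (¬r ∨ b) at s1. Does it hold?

Sat(¬r) = {s1, s4, s5}
Sat(¬r ∨ b) = {s0, s1, s2, s4, s5}
EG (¬r ∨ b): greatest fixpoint, start Z0 = {s0, s1, s2, s4, s5}, keep only states in Sat with some successor in Z. Z1 = {s0, s1, s4, s5}; fixed.
Sat(EG (¬r ∨ b)) = {s0, s1, s4, s5}
s1 ∈ Sat(EG (¬r ∨ b)) = {s0, s1, s4, s5}, so the formula holds at s1.

Yes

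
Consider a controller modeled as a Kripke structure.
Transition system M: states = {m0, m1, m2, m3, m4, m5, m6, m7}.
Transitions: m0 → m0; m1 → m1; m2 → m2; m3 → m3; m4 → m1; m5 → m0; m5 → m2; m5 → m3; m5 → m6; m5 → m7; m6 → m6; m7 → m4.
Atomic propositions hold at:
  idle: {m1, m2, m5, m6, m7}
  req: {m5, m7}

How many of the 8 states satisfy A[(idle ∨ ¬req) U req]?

Sat(¬req) = {m0, m1, m2, m3, m4, m6}
Sat(idle ∨ ¬req) = {m0, m1, m2, m3, m4, m5, m6, m7}
A[(idle ∨ ¬req) U req]: least fixpoint, start Z0 = Sat(req) = {m5, m7}, add states in Sat(idle ∨ ¬req) with every successor in Z. Already a fixed point.
Sat(A[(idle ∨ ¬req) U req]) = {m5, m7}
|Sat(A[(idle ∨ ¬req) U req])| = |{m5, m7}| = 2.

2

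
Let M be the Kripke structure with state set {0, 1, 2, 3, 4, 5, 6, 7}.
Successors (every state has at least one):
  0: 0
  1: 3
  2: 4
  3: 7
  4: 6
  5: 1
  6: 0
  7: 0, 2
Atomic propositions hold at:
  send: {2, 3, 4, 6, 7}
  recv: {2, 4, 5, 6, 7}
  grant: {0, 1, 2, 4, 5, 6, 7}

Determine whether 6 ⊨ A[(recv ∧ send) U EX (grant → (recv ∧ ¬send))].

No

Sat(recv ∧ send) = {2, 4, 6, 7}
Sat(¬send) = {0, 1, 5}
Sat(recv ∧ ¬send) = {5}
Sat(grant → (recv ∧ ¬send)) = {3, 5}
Sat(EX (grant → (recv ∧ ¬send))) = {s : some successor in {3, 5}} = {1}
A[(recv ∧ send) U EX (grant → (recv ∧ ¬send))]: least fixpoint, start Z0 = Sat(EX (grant → (recv ∧ ¬send))) = {1}, add states in Sat(recv ∧ send) with every successor in Z. Already a fixed point.
Sat(A[(recv ∧ send) U EX (grant → (recv ∧ ¬send))]) = {1}
6 ∉ Sat(A[(recv ∧ send) U EX (grant → (recv ∧ ¬send))]) = {1}, so the formula does not hold at 6.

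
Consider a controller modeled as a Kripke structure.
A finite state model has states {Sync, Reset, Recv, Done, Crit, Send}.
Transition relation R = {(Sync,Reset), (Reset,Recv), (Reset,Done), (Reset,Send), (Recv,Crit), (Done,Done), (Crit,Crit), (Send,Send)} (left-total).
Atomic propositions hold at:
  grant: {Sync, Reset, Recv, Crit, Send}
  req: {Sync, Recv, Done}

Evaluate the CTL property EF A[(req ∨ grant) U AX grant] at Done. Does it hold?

Sat(req ∨ grant) = {Sync, Reset, Recv, Done, Crit, Send}
Sat(AX grant) = {s : every successor in {Sync, Reset, Recv, Crit, Send}} = {Sync, Recv, Crit, Send}
A[(req ∨ grant) U AX grant]: least fixpoint, start Z0 = Sat(AX grant) = {Sync, Recv, Crit, Send}, add states in Sat(req ∨ grant) with every successor in Z. Already a fixed point.
Sat(A[(req ∨ grant) U AX grant]) = {Sync, Recv, Crit, Send}
EF A[(req ∨ grant) U AX grant]: least fixpoint, start Z0 = {Sync, Recv, Crit, Send}, add states with some successor in Z. Z1 = {Sync, Reset, Recv, Crit, Send}; fixed.
Sat(EF A[(req ∨ grant) U AX grant]) = {Sync, Reset, Recv, Crit, Send}
Done ∉ Sat(EF A[(req ∨ grant) U AX grant]) = {Sync, Reset, Recv, Crit, Send}, so the formula does not hold at Done.

No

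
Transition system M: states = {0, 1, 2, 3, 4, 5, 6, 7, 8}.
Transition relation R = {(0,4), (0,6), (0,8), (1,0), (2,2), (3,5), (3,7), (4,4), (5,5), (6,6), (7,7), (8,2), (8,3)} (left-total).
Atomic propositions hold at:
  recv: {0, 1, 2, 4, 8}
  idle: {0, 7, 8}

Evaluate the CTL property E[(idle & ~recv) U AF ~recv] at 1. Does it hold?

No

Sat(~recv) = {3, 5, 6, 7}
Sat(idle & ~recv) = {7}
AF ~recv: least fixpoint, start Z0 = {3, 5, 6, 7}, add states with every successor in Z. Already a fixed point.
Sat(AF ~recv) = {3, 5, 6, 7}
E[(idle & ~recv) U AF ~recv]: least fixpoint, start Z0 = Sat(AF ~recv) = {3, 5, 6, 7}, add states in Sat(idle & ~recv) with some successor in Z. Already a fixed point.
Sat(E[(idle & ~recv) U AF ~recv]) = {3, 5, 6, 7}
1 ∉ Sat(E[(idle & ~recv) U AF ~recv]) = {3, 5, 6, 7}, so the formula does not hold at 1.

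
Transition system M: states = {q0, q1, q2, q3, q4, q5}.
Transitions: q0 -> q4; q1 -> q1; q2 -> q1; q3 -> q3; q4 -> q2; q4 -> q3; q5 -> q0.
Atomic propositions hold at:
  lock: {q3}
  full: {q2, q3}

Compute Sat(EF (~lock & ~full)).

Sat(~lock) = {q0, q1, q2, q4, q5}
Sat(~full) = {q0, q1, q4, q5}
Sat(~lock & ~full) = {q0, q1, q4, q5}
EF (~lock & ~full): least fixpoint, start Z0 = {q0, q1, q4, q5}, add states with some successor in Z. Z1 = {q0, q1, q2, q4, q5}; fixed.
Sat(EF (~lock & ~full)) = {q0, q1, q2, q4, q5}

{q0, q1, q2, q4, q5}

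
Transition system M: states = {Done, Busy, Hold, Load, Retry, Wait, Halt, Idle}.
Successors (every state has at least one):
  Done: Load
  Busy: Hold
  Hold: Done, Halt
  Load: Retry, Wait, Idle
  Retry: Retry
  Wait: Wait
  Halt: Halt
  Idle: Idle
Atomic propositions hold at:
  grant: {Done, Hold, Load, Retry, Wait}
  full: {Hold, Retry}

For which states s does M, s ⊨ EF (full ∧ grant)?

{Done, Busy, Hold, Load, Retry}

Sat(full ∧ grant) = {Hold, Retry}
EF (full ∧ grant): least fixpoint, start Z0 = {Hold, Retry}, add states with some successor in Z. Z1 = {Busy, Hold, Load, Retry}; Z2 = {Done, Busy, Hold, Load, Retry}; fixed.
Sat(EF (full ∧ grant)) = {Done, Busy, Hold, Load, Retry}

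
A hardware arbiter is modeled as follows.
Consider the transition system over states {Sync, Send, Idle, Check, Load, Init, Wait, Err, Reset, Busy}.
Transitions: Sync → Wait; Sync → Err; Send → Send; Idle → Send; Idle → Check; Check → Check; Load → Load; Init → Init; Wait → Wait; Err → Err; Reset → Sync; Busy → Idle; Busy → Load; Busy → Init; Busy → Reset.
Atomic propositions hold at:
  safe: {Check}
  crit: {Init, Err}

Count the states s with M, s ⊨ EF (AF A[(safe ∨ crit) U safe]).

Sat(safe ∨ crit) = {Check, Init, Err}
A[(safe ∨ crit) U safe]: least fixpoint, start Z0 = Sat(safe) = {Check}, add states in Sat(safe ∨ crit) with every successor in Z. Already a fixed point.
Sat(A[(safe ∨ crit) U safe]) = {Check}
AF A[(safe ∨ crit) U safe]: least fixpoint, start Z0 = {Check}, add states with every successor in Z. Already a fixed point.
Sat(AF A[(safe ∨ crit) U safe]) = {Check}
EF (AF A[(safe ∨ crit) U safe]): least fixpoint, start Z0 = {Check}, add states with some successor in Z. Z1 = {Idle, Check}; Z2 = {Idle, Check, Busy}; fixed.
Sat(EF (AF A[(safe ∨ crit) U safe])) = {Idle, Check, Busy}
|Sat(EF (AF A[(safe ∨ crit) U safe]))| = |{Idle, Check, Busy}| = 3.

3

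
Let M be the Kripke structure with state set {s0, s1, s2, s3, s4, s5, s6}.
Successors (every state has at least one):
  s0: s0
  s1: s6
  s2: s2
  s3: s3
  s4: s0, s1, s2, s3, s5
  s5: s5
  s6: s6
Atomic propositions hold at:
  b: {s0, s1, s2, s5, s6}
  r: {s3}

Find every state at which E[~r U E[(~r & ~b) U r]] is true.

{s3, s4}

Sat(~r) = {s0, s1, s2, s4, s5, s6}
Sat(~b) = {s3, s4}
Sat(~r & ~b) = {s4}
E[(~r & ~b) U r]: least fixpoint, start Z0 = Sat(r) = {s3}, add states in Sat(~r & ~b) with some successor in Z. Z1 = {s3, s4}; fixed.
Sat(E[(~r & ~b) U r]) = {s3, s4}
E[~r U E[(~r & ~b) U r]]: least fixpoint, start Z0 = Sat(E[(~r & ~b) U r]) = {s3, s4}, add states in Sat(~r) with some successor in Z. Already a fixed point.
Sat(E[~r U E[(~r & ~b) U r]]) = {s3, s4}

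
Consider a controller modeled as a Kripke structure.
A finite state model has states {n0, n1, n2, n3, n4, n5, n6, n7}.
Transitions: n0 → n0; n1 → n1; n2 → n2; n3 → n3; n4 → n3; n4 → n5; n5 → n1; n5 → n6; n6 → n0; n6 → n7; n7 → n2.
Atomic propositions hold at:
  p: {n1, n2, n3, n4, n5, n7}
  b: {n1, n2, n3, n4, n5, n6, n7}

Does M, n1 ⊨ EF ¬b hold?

Sat(¬b) = {n0}
EF ¬b: least fixpoint, start Z0 = {n0}, add states with some successor in Z. Z1 = {n0, n6}; Z2 = {n0, n5, n6}; Z3 = {n0, n4, n5, n6}; fixed.
Sat(EF ¬b) = {n0, n4, n5, n6}
n1 ∉ Sat(EF ¬b) = {n0, n4, n5, n6}, so the formula does not hold at n1.

No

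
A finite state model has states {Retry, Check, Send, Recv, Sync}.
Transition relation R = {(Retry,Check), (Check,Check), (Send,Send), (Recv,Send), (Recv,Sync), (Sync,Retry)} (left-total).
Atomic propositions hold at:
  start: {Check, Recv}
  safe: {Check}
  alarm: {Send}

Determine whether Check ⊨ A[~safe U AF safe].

Sat(~safe) = {Retry, Send, Recv, Sync}
AF safe: least fixpoint, start Z0 = {Check}, add states with every successor in Z. Z1 = {Retry, Check}; Z2 = {Retry, Check, Sync}; fixed.
Sat(AF safe) = {Retry, Check, Sync}
A[~safe U AF safe]: least fixpoint, start Z0 = Sat(AF safe) = {Retry, Check, Sync}, add states in Sat(~safe) with every successor in Z. Already a fixed point.
Sat(A[~safe U AF safe]) = {Retry, Check, Sync}
Check ∈ Sat(A[~safe U AF safe]) = {Retry, Check, Sync}, so the formula holds at Check.

Yes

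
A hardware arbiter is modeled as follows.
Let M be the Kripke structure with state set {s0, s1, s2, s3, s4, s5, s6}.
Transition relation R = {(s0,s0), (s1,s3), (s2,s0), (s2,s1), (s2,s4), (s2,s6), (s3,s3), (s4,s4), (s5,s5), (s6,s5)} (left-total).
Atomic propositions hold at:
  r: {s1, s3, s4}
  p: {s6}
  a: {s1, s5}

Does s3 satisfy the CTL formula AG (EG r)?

EG r: greatest fixpoint, start Z0 = {s1, s3, s4}, keep only states in Sat with some successor in Z. Already a fixed point.
Sat(EG r) = {s1, s3, s4}
AG (EG r): greatest fixpoint, start Z0 = {s1, s3, s4}, keep only states in Sat with every successor in Z. Already a fixed point.
Sat(AG (EG r)) = {s1, s3, s4}
s3 ∈ Sat(AG (EG r)) = {s1, s3, s4}, so the formula holds at s3.

Yes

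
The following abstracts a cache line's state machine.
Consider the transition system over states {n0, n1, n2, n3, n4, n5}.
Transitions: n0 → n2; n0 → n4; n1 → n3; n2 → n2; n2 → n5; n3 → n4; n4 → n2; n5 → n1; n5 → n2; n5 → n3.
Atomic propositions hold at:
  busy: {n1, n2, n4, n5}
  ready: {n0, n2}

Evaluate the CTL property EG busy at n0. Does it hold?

No

EG busy: greatest fixpoint, start Z0 = {n1, n2, n4, n5}, keep only states in Sat with some successor in Z. Z1 = {n2, n4, n5}; fixed.
Sat(EG busy) = {n2, n4, n5}
n0 ∉ Sat(EG busy) = {n2, n4, n5}, so the formula does not hold at n0.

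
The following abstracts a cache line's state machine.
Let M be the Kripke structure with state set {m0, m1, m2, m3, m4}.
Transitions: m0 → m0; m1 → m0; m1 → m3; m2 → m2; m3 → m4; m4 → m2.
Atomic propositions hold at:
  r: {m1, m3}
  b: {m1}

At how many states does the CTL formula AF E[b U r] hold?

E[b U r]: least fixpoint, start Z0 = Sat(r) = {m1, m3}, add states in Sat(b) with some successor in Z. Already a fixed point.
Sat(E[b U r]) = {m1, m3}
AF E[b U r]: least fixpoint, start Z0 = {m1, m3}, add states with every successor in Z. Already a fixed point.
Sat(AF E[b U r]) = {m1, m3}
|Sat(AF E[b U r])| = |{m1, m3}| = 2.

2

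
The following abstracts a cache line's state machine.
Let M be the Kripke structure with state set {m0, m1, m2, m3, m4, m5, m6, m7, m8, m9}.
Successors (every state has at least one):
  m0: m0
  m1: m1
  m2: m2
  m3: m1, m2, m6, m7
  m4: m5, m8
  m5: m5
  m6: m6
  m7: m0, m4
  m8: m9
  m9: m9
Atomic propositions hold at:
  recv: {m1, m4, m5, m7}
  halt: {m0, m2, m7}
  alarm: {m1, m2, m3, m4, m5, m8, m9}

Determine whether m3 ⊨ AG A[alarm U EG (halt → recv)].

No

Sat(halt → recv) = {m1, m3, m4, m5, m6, m7, m8, m9}
EG (halt → recv): greatest fixpoint, start Z0 = {m1, m3, m4, m5, m6, m7, m8, m9}, keep only states in Sat with some successor in Z. Already a fixed point.
Sat(EG (halt → recv)) = {m1, m3, m4, m5, m6, m7, m8, m9}
A[alarm U EG (halt → recv)]: least fixpoint, start Z0 = Sat(EG (halt → recv)) = {m1, m3, m4, m5, m6, m7, m8, m9}, add states in Sat(alarm) with every successor in Z. Already a fixed point.
Sat(A[alarm U EG (halt → recv)]) = {m1, m3, m4, m5, m6, m7, m8, m9}
AG A[alarm U EG (halt → recv)]: greatest fixpoint, start Z0 = {m1, m3, m4, m5, m6, m7, m8, m9}, keep only states in Sat with every successor in Z. Z1 = {m1, m4, m5, m6, m8, m9}; fixed.
Sat(AG A[alarm U EG (halt → recv)]) = {m1, m4, m5, m6, m8, m9}
m3 ∉ Sat(AG A[alarm U EG (halt → recv)]) = {m1, m4, m5, m6, m8, m9}, so the formula does not hold at m3.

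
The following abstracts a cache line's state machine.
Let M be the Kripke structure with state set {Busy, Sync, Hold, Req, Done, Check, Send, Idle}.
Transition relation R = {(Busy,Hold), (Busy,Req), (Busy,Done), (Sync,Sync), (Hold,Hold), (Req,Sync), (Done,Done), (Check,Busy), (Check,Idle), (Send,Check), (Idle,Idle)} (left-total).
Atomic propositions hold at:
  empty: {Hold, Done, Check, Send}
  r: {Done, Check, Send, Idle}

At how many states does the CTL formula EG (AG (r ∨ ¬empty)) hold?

4

Sat(¬empty) = {Busy, Sync, Req, Idle}
Sat(r ∨ ¬empty) = {Busy, Sync, Req, Done, Check, Send, Idle}
AG (r ∨ ¬empty): greatest fixpoint, start Z0 = {Busy, Sync, Req, Done, Check, Send, Idle}, keep only states in Sat with every successor in Z. Z1 = {Sync, Req, Done, Check, Send, Idle}; Z2 = {Sync, Req, Done, Send, Idle}; Z3 = {Sync, Req, Done, Idle}; fixed.
Sat(AG (r ∨ ¬empty)) = {Sync, Req, Done, Idle}
EG (AG (r ∨ ¬empty)): greatest fixpoint, start Z0 = {Sync, Req, Done, Idle}, keep only states in Sat with some successor in Z. Already a fixed point.
Sat(EG (AG (r ∨ ¬empty))) = {Sync, Req, Done, Idle}
|Sat(EG (AG (r ∨ ¬empty)))| = |{Sync, Req, Done, Idle}| = 4.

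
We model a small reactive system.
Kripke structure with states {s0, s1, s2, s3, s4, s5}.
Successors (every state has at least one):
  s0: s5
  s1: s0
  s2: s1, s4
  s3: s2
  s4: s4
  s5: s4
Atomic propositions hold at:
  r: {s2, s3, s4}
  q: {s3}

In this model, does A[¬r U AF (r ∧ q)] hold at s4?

No

Sat(¬r) = {s0, s1, s5}
Sat(r ∧ q) = {s3}
AF (r ∧ q): least fixpoint, start Z0 = {s3}, add states with every successor in Z. Already a fixed point.
Sat(AF (r ∧ q)) = {s3}
A[¬r U AF (r ∧ q)]: least fixpoint, start Z0 = Sat(AF (r ∧ q)) = {s3}, add states in Sat(¬r) with every successor in Z. Already a fixed point.
Sat(A[¬r U AF (r ∧ q)]) = {s3}
s4 ∉ Sat(A[¬r U AF (r ∧ q)]) = {s3}, so the formula does not hold at s4.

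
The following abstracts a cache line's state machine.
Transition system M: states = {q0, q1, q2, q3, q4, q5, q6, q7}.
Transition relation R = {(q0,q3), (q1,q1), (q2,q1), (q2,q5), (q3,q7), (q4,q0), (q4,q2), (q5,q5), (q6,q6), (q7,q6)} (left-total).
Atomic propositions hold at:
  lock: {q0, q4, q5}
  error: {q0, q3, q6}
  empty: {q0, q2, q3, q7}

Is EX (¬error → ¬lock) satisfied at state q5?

No

Sat(¬error) = {q1, q2, q4, q5, q7}
Sat(¬lock) = {q1, q2, q3, q6, q7}
Sat(¬error → ¬lock) = {q0, q1, q2, q3, q6, q7}
Sat(EX (¬error → ¬lock)) = {s : some successor in {q0, q1, q2, q3, q6, q7}} = {q0, q1, q2, q3, q4, q6, q7}
q5 ∉ Sat(EX (¬error → ¬lock)) = {q0, q1, q2, q3, q4, q6, q7}, so the formula does not hold at q5.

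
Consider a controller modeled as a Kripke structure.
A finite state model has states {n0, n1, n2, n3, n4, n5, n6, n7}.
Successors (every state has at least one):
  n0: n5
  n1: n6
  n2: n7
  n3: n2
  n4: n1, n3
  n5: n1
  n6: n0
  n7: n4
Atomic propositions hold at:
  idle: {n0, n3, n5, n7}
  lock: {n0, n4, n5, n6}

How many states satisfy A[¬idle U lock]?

Sat(¬idle) = {n1, n2, n4, n6}
A[¬idle U lock]: least fixpoint, start Z0 = Sat(lock) = {n0, n4, n5, n6}, add states in Sat(¬idle) with every successor in Z. Z1 = {n0, n1, n4, n5, n6}; fixed.
Sat(A[¬idle U lock]) = {n0, n1, n4, n5, n6}
|Sat(A[¬idle U lock])| = |{n0, n1, n4, n5, n6}| = 5.

5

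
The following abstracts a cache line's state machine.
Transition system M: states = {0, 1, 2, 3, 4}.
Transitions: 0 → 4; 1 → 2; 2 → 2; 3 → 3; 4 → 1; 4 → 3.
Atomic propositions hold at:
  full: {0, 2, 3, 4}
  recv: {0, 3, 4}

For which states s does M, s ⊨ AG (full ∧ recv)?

{3}

Sat(full ∧ recv) = {0, 3, 4}
AG (full ∧ recv): greatest fixpoint, start Z0 = {0, 3, 4}, keep only states in Sat with every successor in Z. Z1 = {0, 3}; Z2 = {3}; fixed.
Sat(AG (full ∧ recv)) = {3}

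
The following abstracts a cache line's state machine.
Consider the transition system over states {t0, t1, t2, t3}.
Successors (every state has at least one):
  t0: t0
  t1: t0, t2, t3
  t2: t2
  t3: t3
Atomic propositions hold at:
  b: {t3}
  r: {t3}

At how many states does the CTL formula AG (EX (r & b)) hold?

1

Sat(r & b) = {t3}
Sat(EX (r & b)) = {s : some successor in {t3}} = {t1, t3}
AG (EX (r & b)): greatest fixpoint, start Z0 = {t1, t3}, keep only states in Sat with every successor in Z. Z1 = {t3}; fixed.
Sat(AG (EX (r & b))) = {t3}
|Sat(AG (EX (r & b)))| = |{t3}| = 1.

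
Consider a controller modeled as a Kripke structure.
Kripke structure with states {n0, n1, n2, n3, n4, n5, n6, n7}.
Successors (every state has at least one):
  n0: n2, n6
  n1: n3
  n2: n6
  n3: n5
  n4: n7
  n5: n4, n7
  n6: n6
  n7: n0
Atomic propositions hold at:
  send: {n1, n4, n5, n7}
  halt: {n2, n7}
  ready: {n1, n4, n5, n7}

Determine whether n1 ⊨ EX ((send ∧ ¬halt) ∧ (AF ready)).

No

Sat(¬halt) = {n0, n1, n3, n4, n5, n6}
Sat(send ∧ ¬halt) = {n1, n4, n5}
AF ready: least fixpoint, start Z0 = {n1, n4, n5, n7}, add states with every successor in Z. Z1 = {n1, n3, n4, n5, n7}; fixed.
Sat(AF ready) = {n1, n3, n4, n5, n7}
Sat((send ∧ ¬halt) ∧ (AF ready)) = {n1, n4, n5}
Sat(EX ((send ∧ ¬halt) ∧ (AF ready))) = {s : some successor in {n1, n4, n5}} = {n3, n5}
n1 ∉ Sat(EX ((send ∧ ¬halt) ∧ (AF ready))) = {n3, n5}, so the formula does not hold at n1.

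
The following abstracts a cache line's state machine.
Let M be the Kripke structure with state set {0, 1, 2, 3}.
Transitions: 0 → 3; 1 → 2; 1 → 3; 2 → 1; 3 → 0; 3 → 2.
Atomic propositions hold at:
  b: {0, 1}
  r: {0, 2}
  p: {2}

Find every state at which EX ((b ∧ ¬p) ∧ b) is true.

Sat(¬p) = {0, 1, 3}
Sat(b ∧ ¬p) = {0, 1}
Sat((b ∧ ¬p) ∧ b) = {0, 1}
Sat(EX ((b ∧ ¬p) ∧ b)) = {s : some successor in {0, 1}} = {2, 3}

{2, 3}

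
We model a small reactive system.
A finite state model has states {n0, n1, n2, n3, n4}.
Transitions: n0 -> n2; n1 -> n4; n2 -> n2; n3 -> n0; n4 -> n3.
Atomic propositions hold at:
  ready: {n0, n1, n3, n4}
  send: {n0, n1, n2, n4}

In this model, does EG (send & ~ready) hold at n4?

No

Sat(~ready) = {n2}
Sat(send & ~ready) = {n2}
EG (send & ~ready): greatest fixpoint, start Z0 = {n2}, keep only states in Sat with some successor in Z. Already a fixed point.
Sat(EG (send & ~ready)) = {n2}
n4 ∉ Sat(EG (send & ~ready)) = {n2}, so the formula does not hold at n4.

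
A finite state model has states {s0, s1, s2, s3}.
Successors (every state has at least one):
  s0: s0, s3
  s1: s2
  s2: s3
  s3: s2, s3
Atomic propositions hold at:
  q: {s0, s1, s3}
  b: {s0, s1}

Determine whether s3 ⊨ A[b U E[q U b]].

No

E[q U b]: least fixpoint, start Z0 = Sat(b) = {s0, s1}, add states in Sat(q) with some successor in Z. Already a fixed point.
Sat(E[q U b]) = {s0, s1}
A[b U E[q U b]]: least fixpoint, start Z0 = Sat(E[q U b]) = {s0, s1}, add states in Sat(b) with every successor in Z. Already a fixed point.
Sat(A[b U E[q U b]]) = {s0, s1}
s3 ∉ Sat(A[b U E[q U b]]) = {s0, s1}, so the formula does not hold at s3.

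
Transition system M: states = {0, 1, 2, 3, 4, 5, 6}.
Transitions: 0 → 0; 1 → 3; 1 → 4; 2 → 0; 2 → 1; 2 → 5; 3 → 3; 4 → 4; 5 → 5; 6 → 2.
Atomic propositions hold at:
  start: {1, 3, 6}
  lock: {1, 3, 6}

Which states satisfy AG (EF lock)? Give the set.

{3}

EF lock: least fixpoint, start Z0 = {1, 3, 6}, add states with some successor in Z. Z1 = {1, 2, 3, 6}; fixed.
Sat(EF lock) = {1, 2, 3, 6}
AG (EF lock): greatest fixpoint, start Z0 = {1, 2, 3, 6}, keep only states in Sat with every successor in Z. Z1 = {3, 6}; Z2 = {3}; fixed.
Sat(AG (EF lock)) = {3}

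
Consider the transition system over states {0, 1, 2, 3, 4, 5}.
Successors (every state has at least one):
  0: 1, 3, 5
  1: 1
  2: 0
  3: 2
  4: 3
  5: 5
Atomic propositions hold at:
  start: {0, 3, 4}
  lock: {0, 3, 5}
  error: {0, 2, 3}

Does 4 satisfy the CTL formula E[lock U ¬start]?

No

Sat(¬start) = {1, 2, 5}
E[lock U ¬start]: least fixpoint, start Z0 = Sat(¬start) = {1, 2, 5}, add states in Sat(lock) with some successor in Z. Z1 = {0, 1, 2, 3, 5}; fixed.
Sat(E[lock U ¬start]) = {0, 1, 2, 3, 5}
4 ∉ Sat(E[lock U ¬start]) = {0, 1, 2, 3, 5}, so the formula does not hold at 4.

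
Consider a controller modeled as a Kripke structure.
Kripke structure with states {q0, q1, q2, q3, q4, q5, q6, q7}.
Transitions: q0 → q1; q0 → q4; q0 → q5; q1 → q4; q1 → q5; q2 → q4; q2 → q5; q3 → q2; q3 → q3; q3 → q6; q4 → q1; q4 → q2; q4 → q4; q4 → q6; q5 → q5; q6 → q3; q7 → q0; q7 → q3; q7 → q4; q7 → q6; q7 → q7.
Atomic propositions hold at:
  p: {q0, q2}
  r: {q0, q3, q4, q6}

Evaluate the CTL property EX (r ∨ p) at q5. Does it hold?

Sat(r ∨ p) = {q0, q2, q3, q4, q6}
Sat(EX (r ∨ p)) = {s : some successor in {q0, q2, q3, q4, q6}} = {q0, q1, q2, q3, q4, q6, q7}
q5 ∉ Sat(EX (r ∨ p)) = {q0, q1, q2, q3, q4, q6, q7}, so the formula does not hold at q5.

No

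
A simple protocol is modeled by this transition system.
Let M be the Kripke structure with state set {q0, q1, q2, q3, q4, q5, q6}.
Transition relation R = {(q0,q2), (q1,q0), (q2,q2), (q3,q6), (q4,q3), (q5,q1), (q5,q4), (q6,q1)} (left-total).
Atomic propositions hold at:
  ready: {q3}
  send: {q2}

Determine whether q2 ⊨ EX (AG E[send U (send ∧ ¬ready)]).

Sat(¬ready) = {q0, q1, q2, q4, q5, q6}
Sat(send ∧ ¬ready) = {q2}
E[send U (send ∧ ¬ready)]: least fixpoint, start Z0 = Sat((send ∧ ¬ready)) = {q2}, add states in Sat(send) with some successor in Z. Already a fixed point.
Sat(E[send U (send ∧ ¬ready)]) = {q2}
AG E[send U (send ∧ ¬ready)]: greatest fixpoint, start Z0 = {q2}, keep only states in Sat with every successor in Z. Already a fixed point.
Sat(AG E[send U (send ∧ ¬ready)]) = {q2}
Sat(EX (AG E[send U (send ∧ ¬ready)])) = {s : some successor in {q2}} = {q0, q2}
q2 ∈ Sat(EX (AG E[send U (send ∧ ¬ready)])) = {q0, q2}, so the formula holds at q2.

Yes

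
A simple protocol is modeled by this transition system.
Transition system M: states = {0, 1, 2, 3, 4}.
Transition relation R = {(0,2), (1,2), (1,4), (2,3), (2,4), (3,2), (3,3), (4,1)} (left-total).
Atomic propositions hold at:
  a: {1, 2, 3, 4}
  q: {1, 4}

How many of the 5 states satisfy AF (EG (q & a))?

Sat(q & a) = {1, 4}
EG (q & a): greatest fixpoint, start Z0 = {1, 4}, keep only states in Sat with some successor in Z. Already a fixed point.
Sat(EG (q & a)) = {1, 4}
AF (EG (q & a)): least fixpoint, start Z0 = {1, 4}, add states with every successor in Z. Already a fixed point.
Sat(AF (EG (q & a))) = {1, 4}
|Sat(AF (EG (q & a)))| = |{1, 4}| = 2.

2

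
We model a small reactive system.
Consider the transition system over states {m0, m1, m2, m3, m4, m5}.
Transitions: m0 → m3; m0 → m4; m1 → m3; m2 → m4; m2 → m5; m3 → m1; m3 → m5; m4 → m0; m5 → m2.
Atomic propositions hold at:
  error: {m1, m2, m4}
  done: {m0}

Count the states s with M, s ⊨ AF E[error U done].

4

E[error U done]: least fixpoint, start Z0 = Sat(done) = {m0}, add states in Sat(error) with some successor in Z. Z1 = {m0, m4}; Z2 = {m0, m2, m4}; fixed.
Sat(E[error U done]) = {m0, m2, m4}
AF E[error U done]: least fixpoint, start Z0 = {m0, m2, m4}, add states with every successor in Z. Z1 = {m0, m2, m4, m5}; fixed.
Sat(AF E[error U done]) = {m0, m2, m4, m5}
|Sat(AF E[error U done])| = |{m0, m2, m4, m5}| = 4.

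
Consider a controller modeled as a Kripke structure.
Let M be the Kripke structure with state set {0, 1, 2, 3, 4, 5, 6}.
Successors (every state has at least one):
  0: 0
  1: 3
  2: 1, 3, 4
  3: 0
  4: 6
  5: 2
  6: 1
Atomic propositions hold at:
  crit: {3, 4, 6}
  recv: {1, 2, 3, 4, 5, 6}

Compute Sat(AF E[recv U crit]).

E[recv U crit]: least fixpoint, start Z0 = Sat(crit) = {3, 4, 6}, add states in Sat(recv) with some successor in Z. Z1 = {1, 2, 3, 4, 6}; Z2 = {1, 2, 3, 4, 5, 6}; fixed.
Sat(E[recv U crit]) = {1, 2, 3, 4, 5, 6}
AF E[recv U crit]: least fixpoint, start Z0 = {1, 2, 3, 4, 5, 6}, add states with every successor in Z. Already a fixed point.
Sat(AF E[recv U crit]) = {1, 2, 3, 4, 5, 6}

{1, 2, 3, 4, 5, 6}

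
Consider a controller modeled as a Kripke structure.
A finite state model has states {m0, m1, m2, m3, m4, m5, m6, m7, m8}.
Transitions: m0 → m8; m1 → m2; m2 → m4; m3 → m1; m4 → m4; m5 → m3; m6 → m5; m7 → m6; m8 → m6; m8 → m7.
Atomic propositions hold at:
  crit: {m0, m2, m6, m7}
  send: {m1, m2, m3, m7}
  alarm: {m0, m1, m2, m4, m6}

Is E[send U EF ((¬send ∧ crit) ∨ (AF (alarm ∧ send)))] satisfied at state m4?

Sat(¬send) = {m0, m4, m5, m6, m8}
Sat(¬send ∧ crit) = {m0, m6}
Sat(alarm ∧ send) = {m1, m2}
AF (alarm ∧ send): least fixpoint, start Z0 = {m1, m2}, add states with every successor in Z. Z1 = {m1, m2, m3}; Z2 = {m1, m2, m3, m5}; Z3 = {m1, m2, m3, m5, m6}; Z4 = {m1, m2, m3, m5, m6, m7}; Z5 = {m1, m2, m3, m5, m6, m7, m8}; Z6 = {m0, m1, m2, m3, m5, m6, m7, m8}; fixed.
Sat(AF (alarm ∧ send)) = {m0, m1, m2, m3, m5, m6, m7, m8}
Sat((¬send ∧ crit) ∨ (AF (alarm ∧ send))) = {m0, m1, m2, m3, m5, m6, m7, m8}
EF ((¬send ∧ crit) ∨ (AF (alarm ∧ send))): least fixpoint, start Z0 = {m0, m1, m2, m3, m5, m6, m7, m8}, add states with some successor in Z. Already a fixed point.
Sat(EF ((¬send ∧ crit) ∨ (AF (alarm ∧ send)))) = {m0, m1, m2, m3, m5, m6, m7, m8}
E[send U EF ((¬send ∧ crit) ∨ (AF (alarm ∧ send)))]: least fixpoint, start Z0 = Sat(EF ((¬send ∧ crit) ∨ (AF (alarm ∧ send)))) = {m0, m1, m2, m3, m5, m6, m7, m8}, add states in Sat(send) with some successor in Z. Already a fixed point.
Sat(E[send U EF ((¬send ∧ crit) ∨ (AF (alarm ∧ send)))]) = {m0, m1, m2, m3, m5, m6, m7, m8}
m4 ∉ Sat(E[send U EF ((¬send ∧ crit) ∨ (AF (alarm ∧ send)))]) = {m0, m1, m2, m3, m5, m6, m7, m8}, so the formula does not hold at m4.

No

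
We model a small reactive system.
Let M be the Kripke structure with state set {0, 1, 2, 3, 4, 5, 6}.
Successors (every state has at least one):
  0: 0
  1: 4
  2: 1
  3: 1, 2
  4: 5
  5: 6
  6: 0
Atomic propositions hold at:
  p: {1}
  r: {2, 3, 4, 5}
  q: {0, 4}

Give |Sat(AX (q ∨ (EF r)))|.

6

EF r: least fixpoint, start Z0 = {2, 3, 4, 5}, add states with some successor in Z. Z1 = {1, 2, 3, 4, 5}; fixed.
Sat(EF r) = {1, 2, 3, 4, 5}
Sat(q ∨ (EF r)) = {0, 1, 2, 3, 4, 5}
Sat(AX (q ∨ (EF r))) = {s : every successor in {0, 1, 2, 3, 4, 5}} = {0, 1, 2, 3, 4, 6}
|Sat(AX (q ∨ (EF r)))| = |{0, 1, 2, 3, 4, 6}| = 6.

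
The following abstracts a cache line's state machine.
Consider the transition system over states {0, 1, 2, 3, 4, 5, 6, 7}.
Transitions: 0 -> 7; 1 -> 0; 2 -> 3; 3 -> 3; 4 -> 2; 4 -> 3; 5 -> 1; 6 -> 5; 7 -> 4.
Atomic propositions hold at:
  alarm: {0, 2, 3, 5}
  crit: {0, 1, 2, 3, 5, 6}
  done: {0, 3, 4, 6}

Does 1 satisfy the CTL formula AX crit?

Yes

Sat(AX crit) = {s : every successor in {0, 1, 2, 3, 5, 6}} = {1, 2, 3, 4, 5, 6}
1 ∈ Sat(AX crit) = {1, 2, 3, 4, 5, 6}, so the formula holds at 1.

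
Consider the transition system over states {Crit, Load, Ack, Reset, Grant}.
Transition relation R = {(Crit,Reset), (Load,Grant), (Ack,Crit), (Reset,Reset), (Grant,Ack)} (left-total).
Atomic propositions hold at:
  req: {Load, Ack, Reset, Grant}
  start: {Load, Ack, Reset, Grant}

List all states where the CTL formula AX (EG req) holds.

{Crit, Reset}

EG req: greatest fixpoint, start Z0 = {Load, Ack, Reset, Grant}, keep only states in Sat with some successor in Z. Z1 = {Load, Reset, Grant}; Z2 = {Load, Reset}; Z3 = {Reset}; fixed.
Sat(EG req) = {Reset}
Sat(AX (EG req)) = {s : every successor in {Reset}} = {Crit, Reset}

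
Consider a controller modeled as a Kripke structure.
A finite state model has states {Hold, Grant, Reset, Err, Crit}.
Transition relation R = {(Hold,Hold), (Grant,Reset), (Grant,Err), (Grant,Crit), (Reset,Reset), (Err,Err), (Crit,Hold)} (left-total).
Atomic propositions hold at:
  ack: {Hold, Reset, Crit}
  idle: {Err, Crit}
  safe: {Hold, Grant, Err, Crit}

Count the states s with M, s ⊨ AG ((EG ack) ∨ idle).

4

EG ack: greatest fixpoint, start Z0 = {Hold, Reset, Crit}, keep only states in Sat with some successor in Z. Already a fixed point.
Sat(EG ack) = {Hold, Reset, Crit}
Sat((EG ack) ∨ idle) = {Hold, Reset, Err, Crit}
AG ((EG ack) ∨ idle): greatest fixpoint, start Z0 = {Hold, Reset, Err, Crit}, keep only states in Sat with every successor in Z. Already a fixed point.
Sat(AG ((EG ack) ∨ idle)) = {Hold, Reset, Err, Crit}
|Sat(AG ((EG ack) ∨ idle))| = |{Hold, Reset, Err, Crit}| = 4.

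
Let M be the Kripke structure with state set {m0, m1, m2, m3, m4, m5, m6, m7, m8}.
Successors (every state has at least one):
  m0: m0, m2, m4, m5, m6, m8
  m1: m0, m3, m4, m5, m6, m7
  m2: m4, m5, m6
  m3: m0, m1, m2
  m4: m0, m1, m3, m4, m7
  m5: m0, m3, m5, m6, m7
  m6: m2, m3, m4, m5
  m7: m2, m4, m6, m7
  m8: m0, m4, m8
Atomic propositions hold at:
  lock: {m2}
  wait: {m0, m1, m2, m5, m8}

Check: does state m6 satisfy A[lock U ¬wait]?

Yes

Sat(¬wait) = {m3, m4, m6, m7}
A[lock U ¬wait]: least fixpoint, start Z0 = Sat(¬wait) = {m3, m4, m6, m7}, add states in Sat(lock) with every successor in Z. Already a fixed point.
Sat(A[lock U ¬wait]) = {m3, m4, m6, m7}
m6 ∈ Sat(A[lock U ¬wait]) = {m3, m4, m6, m7}, so the formula holds at m6.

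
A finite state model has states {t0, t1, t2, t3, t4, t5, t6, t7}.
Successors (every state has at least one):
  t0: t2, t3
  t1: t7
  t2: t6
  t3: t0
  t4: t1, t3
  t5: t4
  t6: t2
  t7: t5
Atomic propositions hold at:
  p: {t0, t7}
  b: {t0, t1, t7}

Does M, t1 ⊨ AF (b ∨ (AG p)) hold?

AG p: greatest fixpoint, start Z0 = {t0, t7}, keep only states in Sat with every successor in Z. Z1 = ∅; fixed.
Sat(AG p) = ∅
Sat(b ∨ (AG p)) = {t0, t1, t7}
AF (b ∨ (AG p)): least fixpoint, start Z0 = {t0, t1, t7}, add states with every successor in Z. Z1 = {t0, t1, t3, t7}; Z2 = {t0, t1, t3, t4, t7}; Z3 = {t0, t1, t3, t4, t5, t7}; fixed.
Sat(AF (b ∨ (AG p))) = {t0, t1, t3, t4, t5, t7}
t1 ∈ Sat(AF (b ∨ (AG p))) = {t0, t1, t3, t4, t5, t7}, so the formula holds at t1.

Yes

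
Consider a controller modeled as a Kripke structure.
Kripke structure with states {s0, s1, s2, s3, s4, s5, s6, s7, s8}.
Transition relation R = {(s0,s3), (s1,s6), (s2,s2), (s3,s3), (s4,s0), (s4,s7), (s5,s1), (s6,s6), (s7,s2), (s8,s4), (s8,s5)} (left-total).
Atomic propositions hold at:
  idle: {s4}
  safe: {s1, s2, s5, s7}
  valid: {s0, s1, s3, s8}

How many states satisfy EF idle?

2

EF idle: least fixpoint, start Z0 = {s4}, add states with some successor in Z. Z1 = {s4, s8}; fixed.
Sat(EF idle) = {s4, s8}
|Sat(EF idle)| = |{s4, s8}| = 2.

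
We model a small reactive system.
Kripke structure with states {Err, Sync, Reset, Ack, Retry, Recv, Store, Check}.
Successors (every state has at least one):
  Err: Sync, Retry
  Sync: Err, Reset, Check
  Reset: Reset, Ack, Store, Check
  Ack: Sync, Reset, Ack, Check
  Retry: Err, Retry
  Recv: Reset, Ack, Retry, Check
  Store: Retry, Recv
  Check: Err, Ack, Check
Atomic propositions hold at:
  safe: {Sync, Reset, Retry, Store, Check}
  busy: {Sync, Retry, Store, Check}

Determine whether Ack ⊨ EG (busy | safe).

No

Sat(busy | safe) = {Sync, Reset, Retry, Store, Check}
EG (busy | safe): greatest fixpoint, start Z0 = {Sync, Reset, Retry, Store, Check}, keep only states in Sat with some successor in Z. Already a fixed point.
Sat(EG (busy | safe)) = {Sync, Reset, Retry, Store, Check}
Ack ∉ Sat(EG (busy | safe)) = {Sync, Reset, Retry, Store, Check}, so the formula does not hold at Ack.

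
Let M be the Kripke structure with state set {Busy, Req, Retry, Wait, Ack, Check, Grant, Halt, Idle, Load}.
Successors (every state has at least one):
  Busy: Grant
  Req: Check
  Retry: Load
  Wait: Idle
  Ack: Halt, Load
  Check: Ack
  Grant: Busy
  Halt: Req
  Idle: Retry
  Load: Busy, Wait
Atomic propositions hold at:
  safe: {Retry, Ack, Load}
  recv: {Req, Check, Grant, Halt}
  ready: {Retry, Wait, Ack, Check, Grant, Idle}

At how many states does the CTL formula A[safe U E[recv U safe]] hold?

E[recv U safe]: least fixpoint, start Z0 = Sat(safe) = {Retry, Ack, Load}, add states in Sat(recv) with some successor in Z. Z1 = {Retry, Ack, Check, Load}; Z2 = {Req, Retry, Ack, Check, Load}; Z3 = {Req, Retry, Ack, Check, Halt, Load}; fixed.
Sat(E[recv U safe]) = {Req, Retry, Ack, Check, Halt, Load}
A[safe U E[recv U safe]]: least fixpoint, start Z0 = Sat(E[recv U safe]) = {Req, Retry, Ack, Check, Halt, Load}, add states in Sat(safe) with every successor in Z. Already a fixed point.
Sat(A[safe U E[recv U safe]]) = {Req, Retry, Ack, Check, Halt, Load}
|Sat(A[safe U E[recv U safe]])| = |{Req, Retry, Ack, Check, Halt, Load}| = 6.

6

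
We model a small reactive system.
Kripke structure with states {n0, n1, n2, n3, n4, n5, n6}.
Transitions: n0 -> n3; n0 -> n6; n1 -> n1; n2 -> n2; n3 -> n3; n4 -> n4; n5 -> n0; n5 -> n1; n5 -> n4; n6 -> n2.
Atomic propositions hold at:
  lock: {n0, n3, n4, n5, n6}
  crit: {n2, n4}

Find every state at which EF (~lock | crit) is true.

Sat(~lock) = {n1, n2}
Sat(~lock | crit) = {n1, n2, n4}
EF (~lock | crit): least fixpoint, start Z0 = {n1, n2, n4}, add states with some successor in Z. Z1 = {n1, n2, n4, n5, n6}; Z2 = {n0, n1, n2, n4, n5, n6}; fixed.
Sat(EF (~lock | crit)) = {n0, n1, n2, n4, n5, n6}

{n0, n1, n2, n4, n5, n6}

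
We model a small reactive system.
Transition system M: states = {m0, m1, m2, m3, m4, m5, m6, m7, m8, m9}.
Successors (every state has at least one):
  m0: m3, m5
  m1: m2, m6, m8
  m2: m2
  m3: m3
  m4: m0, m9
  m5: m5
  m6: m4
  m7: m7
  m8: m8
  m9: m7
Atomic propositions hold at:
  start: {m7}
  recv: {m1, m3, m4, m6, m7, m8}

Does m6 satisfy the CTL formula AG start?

AG start: greatest fixpoint, start Z0 = {m7}, keep only states in Sat with every successor in Z. Already a fixed point.
Sat(AG start) = {m7}
m6 ∉ Sat(AG start) = {m7}, so the formula does not hold at m6.

No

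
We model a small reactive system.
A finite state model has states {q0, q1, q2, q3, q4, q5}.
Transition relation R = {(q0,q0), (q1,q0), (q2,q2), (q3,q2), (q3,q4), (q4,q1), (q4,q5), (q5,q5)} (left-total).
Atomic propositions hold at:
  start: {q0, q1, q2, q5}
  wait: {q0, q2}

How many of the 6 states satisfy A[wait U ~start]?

2

Sat(~start) = {q3, q4}
A[wait U ~start]: least fixpoint, start Z0 = Sat(~start) = {q3, q4}, add states in Sat(wait) with every successor in Z. Already a fixed point.
Sat(A[wait U ~start]) = {q3, q4}
|Sat(A[wait U ~start])| = |{q3, q4}| = 2.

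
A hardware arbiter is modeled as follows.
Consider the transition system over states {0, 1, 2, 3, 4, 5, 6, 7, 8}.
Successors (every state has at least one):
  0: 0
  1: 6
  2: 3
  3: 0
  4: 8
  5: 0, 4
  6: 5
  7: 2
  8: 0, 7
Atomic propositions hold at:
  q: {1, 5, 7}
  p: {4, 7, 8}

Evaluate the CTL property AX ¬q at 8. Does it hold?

No

Sat(¬q) = {0, 2, 3, 4, 6, 8}
Sat(AX ¬q) = {s : every successor in {0, 2, 3, 4, 6, 8}} = {0, 1, 2, 3, 4, 5, 7}
8 ∉ Sat(AX ¬q) = {0, 1, 2, 3, 4, 5, 7}, so the formula does not hold at 8.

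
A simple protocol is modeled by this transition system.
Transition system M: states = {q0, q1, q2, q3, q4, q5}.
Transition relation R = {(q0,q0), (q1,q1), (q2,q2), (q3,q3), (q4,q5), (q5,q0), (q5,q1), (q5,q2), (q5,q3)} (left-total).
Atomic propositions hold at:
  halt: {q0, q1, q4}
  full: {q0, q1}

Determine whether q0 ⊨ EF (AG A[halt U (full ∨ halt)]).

Sat(full ∨ halt) = {q0, q1, q4}
A[halt U (full ∨ halt)]: least fixpoint, start Z0 = Sat((full ∨ halt)) = {q0, q1, q4}, add states in Sat(halt) with every successor in Z. Already a fixed point.
Sat(A[halt U (full ∨ halt)]) = {q0, q1, q4}
AG A[halt U (full ∨ halt)]: greatest fixpoint, start Z0 = {q0, q1, q4}, keep only states in Sat with every successor in Z. Z1 = {q0, q1}; fixed.
Sat(AG A[halt U (full ∨ halt)]) = {q0, q1}
EF (AG A[halt U (full ∨ halt)]): least fixpoint, start Z0 = {q0, q1}, add states with some successor in Z. Z1 = {q0, q1, q5}; Z2 = {q0, q1, q4, q5}; fixed.
Sat(EF (AG A[halt U (full ∨ halt)])) = {q0, q1, q4, q5}
q0 ∈ Sat(EF (AG A[halt U (full ∨ halt)])) = {q0, q1, q4, q5}, so the formula holds at q0.

Yes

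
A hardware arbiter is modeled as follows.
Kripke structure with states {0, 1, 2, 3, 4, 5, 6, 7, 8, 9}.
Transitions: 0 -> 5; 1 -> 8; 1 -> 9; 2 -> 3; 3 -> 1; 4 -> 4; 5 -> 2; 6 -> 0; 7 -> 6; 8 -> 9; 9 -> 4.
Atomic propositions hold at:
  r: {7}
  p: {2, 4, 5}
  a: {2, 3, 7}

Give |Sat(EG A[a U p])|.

A[a U p]: least fixpoint, start Z0 = Sat(p) = {2, 4, 5}, add states in Sat(a) with every successor in Z. Already a fixed point.
Sat(A[a U p]) = {2, 4, 5}
EG A[a U p]: greatest fixpoint, start Z0 = {2, 4, 5}, keep only states in Sat with some successor in Z. Z1 = {4, 5}; Z2 = {4}; fixed.
Sat(EG A[a U p]) = {4}
|Sat(EG A[a U p])| = |{4}| = 1.

1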